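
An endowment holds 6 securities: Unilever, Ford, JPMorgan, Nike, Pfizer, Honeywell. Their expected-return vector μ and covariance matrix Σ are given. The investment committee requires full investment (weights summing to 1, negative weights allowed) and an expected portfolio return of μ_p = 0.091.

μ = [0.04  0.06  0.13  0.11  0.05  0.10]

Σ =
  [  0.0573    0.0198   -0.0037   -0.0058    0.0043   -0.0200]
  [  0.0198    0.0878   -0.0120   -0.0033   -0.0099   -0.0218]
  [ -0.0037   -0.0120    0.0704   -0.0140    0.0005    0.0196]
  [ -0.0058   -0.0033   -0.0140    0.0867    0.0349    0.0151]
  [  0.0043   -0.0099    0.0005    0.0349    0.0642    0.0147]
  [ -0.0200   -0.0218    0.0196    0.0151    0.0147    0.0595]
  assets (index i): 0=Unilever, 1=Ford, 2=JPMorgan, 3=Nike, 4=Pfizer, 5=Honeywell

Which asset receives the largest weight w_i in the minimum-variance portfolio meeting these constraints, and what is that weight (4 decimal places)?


g=Σ⁻¹μ = [1.1616  1.0851  1.9957  1.5927  -0.3553  1.4949]
h=Σ⁻¹𝟙 = [20.9418  14.7835  13.9297  9.5669  6.4133  20.6615]
a=μᵀg=0.677929  b=𝟙ᵀg=6.974721  c=𝟙ᵀh=86.296748  D=ac−b²=9.856339
λ₁=(c·0.091−b)/D = (86.296748·0.091−6.974721)/9.856339 = 0.089108
λ₂=(a−b·0.091)/D = (0.677929−6.974721·0.091)/9.856339 = 0.004386
w* = 0.089108·g + 0.004386·h:
  w_0 = 0.089108·1.1616 + 0.004386·20.9418 = 0.1954  (Unilever)
  w_1 = 0.089108·1.0851 + 0.004386·14.7835 = 0.1615  (Ford)
  w_2 = 0.089108·1.9957 + 0.004386·13.9297 = 0.2389  (JPMorgan)
  w_3 = 0.089108·1.5927 + 0.004386·9.5669 = 0.1839  (Nike)
  w_4 = 0.089108·-0.3553 + 0.004386·6.4133 = -0.0035  (Pfizer)
  w_5 = 0.089108·1.4949 + 0.004386·20.6615 = 0.2238  (Honeywell)
Σw_i=1.0000  μᵀw=0.0910
σ²=wᵀΣw=λ₁·μ_p+λ₂ = 0.089108·0.091 + 0.004386 = 0.012495 ≈ 0.0125

JPMorgan (0.2389)


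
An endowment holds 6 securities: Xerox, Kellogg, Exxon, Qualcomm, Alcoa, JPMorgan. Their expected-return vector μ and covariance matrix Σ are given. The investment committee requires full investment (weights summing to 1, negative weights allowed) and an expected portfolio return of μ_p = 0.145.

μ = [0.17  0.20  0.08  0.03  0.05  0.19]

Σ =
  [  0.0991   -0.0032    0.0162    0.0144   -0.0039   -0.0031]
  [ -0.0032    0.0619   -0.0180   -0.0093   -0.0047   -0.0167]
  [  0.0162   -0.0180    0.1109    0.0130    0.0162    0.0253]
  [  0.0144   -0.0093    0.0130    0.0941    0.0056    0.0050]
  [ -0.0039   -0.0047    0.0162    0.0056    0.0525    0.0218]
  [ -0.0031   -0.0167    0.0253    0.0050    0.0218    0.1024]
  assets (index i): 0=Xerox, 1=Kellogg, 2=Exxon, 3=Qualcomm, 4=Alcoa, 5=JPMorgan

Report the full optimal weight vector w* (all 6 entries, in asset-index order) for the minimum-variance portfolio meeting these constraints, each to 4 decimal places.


p=Σ⁻¹μ = [1.8168  4.1785  0.5193  0.2381  0.2826  2.3918]
q=Σ⁻¹𝟙 = [9.3668  23.3069  6.1347  9.2773  15.3727  8.6088]
a=μᵀp=1.661819  b=𝟙ᵀp=9.427132  c=𝟙ᵀq=72.067112  D=ac−b²=30.891659
λ₁=(c·0.145−b)/D = (72.067112·0.145−9.427132)/30.891659 = 0.033103
λ₂=(a−b·0.145)/D = (1.661819−9.427132·0.145)/30.891659 = 0.009546
w* = 0.033103·p + 0.009546·q:
  w_0 = 0.033103·1.8168 + 0.009546·9.3668 = 0.1496  (Xerox)
  w_1 = 0.033103·4.1785 + 0.009546·23.3069 = 0.3608  (Kellogg)
  w_2 = 0.033103·0.5193 + 0.009546·6.1347 = 0.0758  (Exxon)
  w_3 = 0.033103·0.2381 + 0.009546·9.2773 = 0.0964  (Qualcomm)
  w_4 = 0.033103·0.2826 + 0.009546·15.3727 = 0.1561  (Alcoa)
  w_5 = 0.033103·2.3918 + 0.009546·8.6088 = 0.1614  (JPMorgan)
Σw_i=1.0000  μᵀw=0.1450
σ²=wᵀΣw=λ₁·μ_p+λ₂ = 0.033103·0.145 + 0.009546 = 0.014346 ≈ 0.0143

0.1496  0.3608  0.0758  0.0964  0.1561  0.1614


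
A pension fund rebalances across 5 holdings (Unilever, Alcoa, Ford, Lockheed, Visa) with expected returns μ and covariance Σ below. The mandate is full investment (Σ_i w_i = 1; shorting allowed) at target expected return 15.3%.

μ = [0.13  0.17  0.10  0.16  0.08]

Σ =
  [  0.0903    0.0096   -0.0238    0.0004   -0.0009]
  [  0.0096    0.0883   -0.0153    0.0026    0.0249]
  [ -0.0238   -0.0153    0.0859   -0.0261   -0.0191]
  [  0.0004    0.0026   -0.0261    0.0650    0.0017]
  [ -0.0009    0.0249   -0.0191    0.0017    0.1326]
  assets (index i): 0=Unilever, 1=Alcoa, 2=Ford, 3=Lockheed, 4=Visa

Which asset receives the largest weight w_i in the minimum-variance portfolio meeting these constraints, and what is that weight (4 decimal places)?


x=Σ⁻¹μ = [2.1107  1.9791  3.3808  3.7090  0.6854]
y=Σ⁻¹𝟙 = [17.3688  10.9503  28.3823  25.9915  9.3581]
a=μᵀx=1.597189  b=𝟙ᵀx=11.865014  c=𝟙ᵀy=92.050984  D=ac−b²=6.244227
λ₁=(c·0.153−b)/D = (92.050984·0.153−11.865014)/6.244227 = 0.355334
λ₂=(a−b·0.153)/D = (1.597189−11.865014·0.153)/6.244227 = -0.034938
w* = 0.355334·x + -0.034938·y:
  w_0 = 0.355334·2.1107 + -0.034938·17.3688 = 0.1432  (Unilever)
  w_1 = 0.355334·1.9791 + -0.034938·10.9503 = 0.3207  (Alcoa)
  w_2 = 0.355334·3.3808 + -0.034938·28.3823 = 0.2097  (Ford)
  w_3 = 0.355334·3.7090 + -0.034938·25.9915 = 0.4098  (Lockheed)
  w_4 = 0.355334·0.6854 + -0.034938·9.3581 = -0.0834  (Visa)
Σw_i=1.0000  μᵀw=0.1530
σ²=wᵀΣw=λ₁·μ_p+λ₂ = 0.355334·0.153 + -0.034938 = 0.019428 ≈ 0.0194

Lockheed (0.4098)


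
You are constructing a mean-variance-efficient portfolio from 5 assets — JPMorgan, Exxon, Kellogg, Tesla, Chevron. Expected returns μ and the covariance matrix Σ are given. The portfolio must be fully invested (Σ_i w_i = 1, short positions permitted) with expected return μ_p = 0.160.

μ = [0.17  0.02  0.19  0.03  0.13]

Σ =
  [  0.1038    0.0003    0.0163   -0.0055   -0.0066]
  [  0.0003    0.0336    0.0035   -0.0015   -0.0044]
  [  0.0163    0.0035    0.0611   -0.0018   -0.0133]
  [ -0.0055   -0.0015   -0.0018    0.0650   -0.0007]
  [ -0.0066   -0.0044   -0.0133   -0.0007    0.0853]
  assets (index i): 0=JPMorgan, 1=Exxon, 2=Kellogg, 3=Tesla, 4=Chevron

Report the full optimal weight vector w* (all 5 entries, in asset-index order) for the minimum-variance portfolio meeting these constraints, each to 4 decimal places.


x=Σ⁻¹μ = [1.3048  0.5624  3.2205  0.6974  2.1619]
y=Σ⁻¹𝟙 = [8.9654  30.9469  16.3541  17.4902  16.7068]
a=μᵀx=1.146922  b=𝟙ᵀx=7.946912  c=𝟙ᵀy=90.463331  D=ac−b²=40.601003
λ₁=(c·0.160−b)/D = (90.463331·0.160−7.946912)/40.601003 = 0.160765
λ₂=(a−b·0.160)/D = (1.146922−7.946912·0.160)/40.601003 = -0.003068
w* = 0.160765·x + -0.003068·y:
  w_0 = 0.160765·1.3048 + -0.003068·8.9654 = 0.1823  (JPMorgan)
  w_1 = 0.160765·0.5624 + -0.003068·30.9469 = -0.0046  (Exxon)
  w_2 = 0.160765·3.2205 + -0.003068·16.3541 = 0.4676  (Kellogg)
  w_3 = 0.160765·0.6974 + -0.003068·17.4902 = 0.0584  (Tesla)
  w_4 = 0.160765·2.1619 + -0.003068·16.7068 = 0.2963  (Chevron)
Σw_i=1.0000  μᵀw=0.1600
σ²=wᵀΣw=λ₁·μ_p+λ₂ = 0.160765·0.160 + -0.003068 = 0.022654 ≈ 0.0227

0.1823  -0.0046  0.4676  0.0584  0.2963


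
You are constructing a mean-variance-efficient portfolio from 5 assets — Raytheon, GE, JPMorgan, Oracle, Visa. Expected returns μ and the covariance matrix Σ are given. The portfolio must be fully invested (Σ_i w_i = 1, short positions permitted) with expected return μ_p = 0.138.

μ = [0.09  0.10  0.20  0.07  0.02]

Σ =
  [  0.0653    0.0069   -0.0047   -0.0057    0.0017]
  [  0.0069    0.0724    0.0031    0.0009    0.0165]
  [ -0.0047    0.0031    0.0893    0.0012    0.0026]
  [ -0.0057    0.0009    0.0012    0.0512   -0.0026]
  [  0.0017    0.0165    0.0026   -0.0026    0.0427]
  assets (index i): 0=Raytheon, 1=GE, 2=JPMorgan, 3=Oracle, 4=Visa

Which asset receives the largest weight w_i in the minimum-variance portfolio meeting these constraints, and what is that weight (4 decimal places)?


x=Σ⁻¹μ = [1.5509  1.1368  2.2645  1.4627  -0.0815]
y=Σ⁻¹𝟙 = [16.7765  6.7226  10.9446  22.0821  20.8317]
a=μᵀx=0.806926  b=𝟙ᵀx=6.333442  c=𝟙ᵀy=77.357541  D=ac−b²=22.309320
λ₁=(c·0.138−b)/D = (77.357541·0.138−6.333442)/22.309320 = 0.194623
λ₂=(a−b·0.138)/D = (0.806926−6.333442·0.138)/22.309320 = -0.003007
w* = 0.194623·x + -0.003007·y:
  w_0 = 0.194623·1.5509 + -0.003007·16.7765 = 0.2514  (Raytheon)
  w_1 = 0.194623·1.1368 + -0.003007·6.7226 = 0.2010  (GE)
  w_2 = 0.194623·2.2645 + -0.003007·10.9446 = 0.4078  (JPMorgan)
  w_3 = 0.194623·1.4627 + -0.003007·22.0821 = 0.2183  (Oracle)
  w_4 = 0.194623·-0.0815 + -0.003007·20.8317 = -0.0785  (Visa)
Σw_i=1.0000  μᵀw=0.1380
σ²=wᵀΣw=λ₁·μ_p+λ₂ = 0.194623·0.138 + -0.003007 = 0.023851 ≈ 0.0239

JPMorgan (0.4078)


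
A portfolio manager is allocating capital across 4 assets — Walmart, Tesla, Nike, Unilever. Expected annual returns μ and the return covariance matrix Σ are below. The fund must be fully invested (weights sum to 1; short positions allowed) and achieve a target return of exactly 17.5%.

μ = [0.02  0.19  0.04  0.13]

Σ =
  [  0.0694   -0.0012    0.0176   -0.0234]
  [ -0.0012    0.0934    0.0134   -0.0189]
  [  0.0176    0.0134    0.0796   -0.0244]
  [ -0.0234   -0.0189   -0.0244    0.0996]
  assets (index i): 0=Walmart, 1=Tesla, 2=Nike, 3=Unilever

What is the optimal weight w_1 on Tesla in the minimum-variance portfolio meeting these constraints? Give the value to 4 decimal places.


u=Σ⁻¹μ = [0.9009  2.3935  0.5456  2.1047]
v=Σ⁻¹𝟙 = [18.1839  13.1772  12.4095  19.8529]
a=μᵀu=0.768209  b=𝟙ᵀu=5.944602  c=𝟙ᵀv=63.623497  D=ac−b²=13.537878
λ₁=(c·0.175−b)/D = (63.623497·0.175−5.944602)/13.537878 = 0.383333
λ₂=(a−b·0.175)/D = (0.768209−5.944602·0.175)/13.537878 = -0.020099
w* = 0.383333·u + -0.020099·v:
  w_0 = 0.383333·0.9009 + -0.020099·18.1839 = -0.0201  (Walmart)
  w_1 = 0.383333·2.3935 + -0.020099·13.1772 = 0.6526  (Tesla)
  w_2 = 0.383333·0.5456 + -0.020099·12.4095 = -0.0403  (Nike)
  w_3 = 0.383333·2.1047 + -0.020099·19.8529 = 0.4078  (Unilever)
Σw_i=1.0000  μᵀw=0.1750
σ²=wᵀΣw=λ₁·μ_p+λ₂ = 0.383333·0.175 + -0.020099 = 0.046984 ≈ 0.0470

0.6526


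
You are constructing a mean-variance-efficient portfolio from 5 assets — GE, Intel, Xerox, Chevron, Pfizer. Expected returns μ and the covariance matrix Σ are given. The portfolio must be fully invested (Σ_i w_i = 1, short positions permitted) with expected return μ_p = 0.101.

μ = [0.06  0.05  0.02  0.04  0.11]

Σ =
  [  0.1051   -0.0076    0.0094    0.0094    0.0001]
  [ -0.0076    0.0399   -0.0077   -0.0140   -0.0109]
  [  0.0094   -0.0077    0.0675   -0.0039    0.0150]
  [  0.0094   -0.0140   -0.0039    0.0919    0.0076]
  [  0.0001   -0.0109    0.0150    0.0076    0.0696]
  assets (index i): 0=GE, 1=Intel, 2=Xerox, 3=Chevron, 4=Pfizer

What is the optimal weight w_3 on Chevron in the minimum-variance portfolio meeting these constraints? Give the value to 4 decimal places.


u=Σ⁻¹μ = [0.6660  2.0810  0.0645  0.5353  1.8331]
v=Σ⁻¹𝟙 = [9.6098  39.4752  15.4076  15.2802  15.5470]
a=μᵀu=0.368348  b=𝟙ᵀu=5.179883  c=𝟙ᵀv=95.319851  D=ac−b²=8.279691
λ₁=(c·0.101−b)/D = (95.319851·0.101−5.179883)/8.279691 = 0.537148
λ₂=(a−b·0.101)/D = (0.368348−5.179883·0.101)/8.279691 = -0.018699
w* = 0.537148·u + -0.018699·v:
  w_0 = 0.537148·0.6660 + -0.018699·9.6098 = 0.1780  (GE)
  w_1 = 0.537148·2.0810 + -0.018699·39.4752 = 0.3797  (Intel)
  w_2 = 0.537148·0.0645 + -0.018699·15.4076 = -0.2534  (Xerox)
  w_3 = 0.537148·0.5353 + -0.018699·15.2802 = 0.0018  (Chevron)
  w_4 = 0.537148·1.8331 + -0.018699·15.5470 = 0.6939  (Pfizer)
Σw_i=1.0000  μᵀw=0.1010
σ²=wᵀΣw=λ₁·μ_p+λ₂ = 0.537148·0.101 + -0.018699 = 0.035553 ≈ 0.0356

0.0018


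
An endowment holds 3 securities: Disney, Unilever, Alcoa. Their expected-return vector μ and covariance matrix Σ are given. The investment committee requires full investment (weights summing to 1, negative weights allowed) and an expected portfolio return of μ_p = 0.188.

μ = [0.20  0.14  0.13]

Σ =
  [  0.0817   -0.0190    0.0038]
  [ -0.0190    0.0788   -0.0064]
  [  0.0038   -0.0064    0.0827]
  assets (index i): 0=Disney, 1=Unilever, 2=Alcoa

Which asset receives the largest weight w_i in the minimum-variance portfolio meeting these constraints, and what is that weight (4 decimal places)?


Disney (0.7912)

p=Σ⁻¹μ = [2.9832  2.6290  1.6383]
q=Σ⁻¹𝟙 = [15.7212  17.5145  12.7249]
a=μᵀp=1.177678  b=𝟙ᵀp=7.250507  c=𝟙ᵀq=45.960612  D=ac−b²=1.556960
λ₁=(c·0.188−b)/D = (45.960612·0.188−7.250507)/1.556960 = 0.892822
λ₂=(a−b·0.188)/D = (1.177678−7.250507·0.188)/1.556960 = -0.119089
w* = 0.892822·p + -0.119089·q:
  w_0 = 0.892822·2.9832 + -0.119089·15.7212 = 0.7912  (Disney)
  w_1 = 0.892822·2.6290 + -0.119089·17.5145 = 0.2614  (Unilever)
  w_2 = 0.892822·1.6383 + -0.119089·12.7249 = -0.0527  (Alcoa)
Σw_i=1.0000  μᵀw=0.1880
σ²=wᵀΣw=λ₁·μ_p+λ₂ = 0.892822·0.188 + -0.119089 = 0.048761 ≈ 0.0488


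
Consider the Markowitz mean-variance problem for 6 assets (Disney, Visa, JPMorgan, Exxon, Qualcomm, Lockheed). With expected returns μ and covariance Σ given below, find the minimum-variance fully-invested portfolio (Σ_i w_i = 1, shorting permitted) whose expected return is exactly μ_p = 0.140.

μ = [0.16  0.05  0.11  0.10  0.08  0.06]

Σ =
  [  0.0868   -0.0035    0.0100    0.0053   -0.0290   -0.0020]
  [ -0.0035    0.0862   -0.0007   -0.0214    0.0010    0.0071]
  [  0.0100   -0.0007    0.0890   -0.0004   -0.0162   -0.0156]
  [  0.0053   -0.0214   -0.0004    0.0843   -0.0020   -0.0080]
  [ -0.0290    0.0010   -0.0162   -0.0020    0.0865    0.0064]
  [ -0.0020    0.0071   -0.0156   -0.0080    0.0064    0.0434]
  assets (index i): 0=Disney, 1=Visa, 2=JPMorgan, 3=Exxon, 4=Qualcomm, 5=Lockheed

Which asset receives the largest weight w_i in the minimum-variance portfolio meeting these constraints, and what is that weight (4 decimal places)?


p=Σ⁻¹μ = [2.2663  0.8768  1.6783  1.5036  1.8796  1.9467]
q=Σ⁻¹𝟙 = [15.7241  14.2240  17.9882  17.7063  18.3402  28.4642]
a=μᵀp=1.008606  b=𝟙ᵀp=10.151461  c=𝟙ᵀq=112.447036  D=ac−b²=10.362594
λ₁=(c·0.140−b)/D = (112.447036·0.140−10.151461)/10.362594 = 0.539549
λ₂=(a−b·0.140)/D = (1.008606−10.151461·0.140)/10.362594 = -0.039816
w* = 0.539549·p + -0.039816·q:
  w_0 = 0.539549·2.2663 + -0.039816·15.7241 = 0.5967  (Disney)
  w_1 = 0.539549·0.8768 + -0.039816·14.2240 = -0.0932  (Visa)
  w_2 = 0.539549·1.6783 + -0.039816·17.9882 = 0.1893  (JPMorgan)
  w_3 = 0.539549·1.5036 + -0.039816·17.7063 = 0.1063  (Exxon)
  w_4 = 0.539549·1.8796 + -0.039816·18.3402 = 0.2839  (Qualcomm)
  w_5 = 0.539549·1.9467 + -0.039816·28.4642 = -0.0830  (Lockheed)
Σw_i=1.0000  μᵀw=0.1400
σ²=wᵀΣw=λ₁·μ_p+λ₂ = 0.539549·0.140 + -0.039816 = 0.035721 ≈ 0.0357

Disney (0.5967)


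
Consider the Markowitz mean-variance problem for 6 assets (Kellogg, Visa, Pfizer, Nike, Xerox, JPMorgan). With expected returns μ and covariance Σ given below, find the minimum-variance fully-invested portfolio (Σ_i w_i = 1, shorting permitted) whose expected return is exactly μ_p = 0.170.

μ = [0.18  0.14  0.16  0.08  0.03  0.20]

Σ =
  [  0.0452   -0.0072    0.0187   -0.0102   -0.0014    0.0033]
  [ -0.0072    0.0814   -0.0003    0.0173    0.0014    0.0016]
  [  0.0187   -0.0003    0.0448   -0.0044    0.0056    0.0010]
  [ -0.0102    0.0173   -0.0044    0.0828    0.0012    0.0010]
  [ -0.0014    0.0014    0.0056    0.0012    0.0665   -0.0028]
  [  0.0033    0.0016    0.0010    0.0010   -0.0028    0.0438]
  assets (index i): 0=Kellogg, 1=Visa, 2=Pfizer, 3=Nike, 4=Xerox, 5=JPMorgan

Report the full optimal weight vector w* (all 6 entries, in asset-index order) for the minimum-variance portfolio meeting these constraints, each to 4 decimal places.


0.2652  0.1353  0.1734  0.0711  0.0066  0.3485

x=Σ⁻¹μ = [3.3116  1.7015  2.1545  1.0756  0.4615  4.2103]
y=Σ⁻¹𝟙 = [20.2646  10.7885  12.8374  12.5299  14.8259  21.2788]
a=μᵀx=2.120966  b=𝟙ᵀx=12.914927  c=𝟙ᵀy=92.525053  D=ac−b²=29.447183
λ₁=(c·0.170−b)/D = (92.525053·0.170−12.914927)/29.447183 = 0.095572
λ₂=(a−b·0.170)/D = (2.120966−12.914927·0.170)/29.447183 = -0.002532
w* = 0.095572·x + -0.002532·y:
  w_0 = 0.095572·3.3116 + -0.002532·20.2646 = 0.2652  (Kellogg)
  w_1 = 0.095572·1.7015 + -0.002532·10.7885 = 0.1353  (Visa)
  w_2 = 0.095572·2.1545 + -0.002532·12.8374 = 0.1734  (Pfizer)
  w_3 = 0.095572·1.0756 + -0.002532·12.5299 = 0.0711  (Nike)
  w_4 = 0.095572·0.4615 + -0.002532·14.8259 = 0.0066  (Xerox)
  w_5 = 0.095572·4.2103 + -0.002532·21.2788 = 0.3485  (JPMorgan)
Σw_i=1.0000  μᵀw=0.1700
σ²=wᵀΣw=λ₁·μ_p+λ₂ = 0.095572·0.170 + -0.002532 = 0.013715 ≈ 0.0137


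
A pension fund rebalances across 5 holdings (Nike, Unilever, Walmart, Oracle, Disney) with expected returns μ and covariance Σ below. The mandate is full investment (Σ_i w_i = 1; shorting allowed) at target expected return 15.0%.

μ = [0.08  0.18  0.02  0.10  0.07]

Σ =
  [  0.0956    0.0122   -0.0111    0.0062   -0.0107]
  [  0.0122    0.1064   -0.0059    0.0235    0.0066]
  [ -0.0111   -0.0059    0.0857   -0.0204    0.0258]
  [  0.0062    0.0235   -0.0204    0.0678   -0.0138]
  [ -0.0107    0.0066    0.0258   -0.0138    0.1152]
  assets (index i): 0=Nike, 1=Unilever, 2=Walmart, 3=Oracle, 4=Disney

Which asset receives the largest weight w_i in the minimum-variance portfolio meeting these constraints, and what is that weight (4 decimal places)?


Unilever (0.6158)

x=Σ⁻¹μ = [0.7185  1.3266  0.5222  1.2346  0.6293]
y=Σ⁻¹𝟙 = [11.4152  4.3413  15.3619  18.5058  8.2685]
a=μᵀx=0.474226  b=𝟙ᵀx=4.431257  c=𝟙ᵀy=57.892648  D=ac−b²=7.818130
λ₁=(c·0.150−b)/D = (57.892648·0.150−4.431257)/7.818130 = 0.543946
λ₂=(a−b·0.150)/D = (0.474226−4.431257·0.150)/7.818130 = -0.024362
w* = 0.543946·x + -0.024362·y:
  w_0 = 0.543946·0.7185 + -0.024362·11.4152 = 0.1127  (Nike)
  w_1 = 0.543946·1.3266 + -0.024362·4.3413 = 0.6158  (Unilever)
  w_2 = 0.543946·0.5222 + -0.024362·15.3619 = -0.0902  (Walmart)
  w_3 = 0.543946·1.2346 + -0.024362·18.5058 = 0.2207  (Oracle)
  w_4 = 0.543946·0.6293 + -0.024362·8.2685 = 0.1409  (Disney)
Σw_i=1.0000  μᵀw=0.1500
σ²=wᵀΣw=λ₁·μ_p+λ₂ = 0.543946·0.150 + -0.024362 = 0.057230 ≈ 0.0572


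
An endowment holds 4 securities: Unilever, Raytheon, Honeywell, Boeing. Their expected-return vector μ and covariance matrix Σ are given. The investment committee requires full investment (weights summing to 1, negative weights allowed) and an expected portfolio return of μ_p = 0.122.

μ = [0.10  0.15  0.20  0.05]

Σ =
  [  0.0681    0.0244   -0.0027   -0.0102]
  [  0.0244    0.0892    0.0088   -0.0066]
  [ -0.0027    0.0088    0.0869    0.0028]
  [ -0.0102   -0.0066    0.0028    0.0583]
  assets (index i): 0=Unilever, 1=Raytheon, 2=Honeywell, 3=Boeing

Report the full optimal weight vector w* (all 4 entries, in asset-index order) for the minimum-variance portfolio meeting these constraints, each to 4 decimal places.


0.2583  0.1699  0.2807  0.2912

x=Σ⁻¹μ = [1.2939  1.1946  2.1848  1.1143]
y=Σ⁻¹𝟙 = [15.4661  7.4298  10.5850  20.1913]
a=μᵀx=0.801261  b=𝟙ᵀx=5.787661  c=𝟙ᵀy=53.672307  D=ac−b²=9.508516
λ₁=(c·0.122−b)/D = (53.672307·0.122−5.787661)/9.508516 = 0.079966
λ₂=(a−b·0.122)/D = (0.801261−5.787661·0.122)/9.508516 = 0.010009
w* = 0.079966·x + 0.010009·y:
  w_0 = 0.079966·1.2939 + 0.010009·15.4661 = 0.2583  (Unilever)
  w_1 = 0.079966·1.1946 + 0.010009·7.4298 = 0.1699  (Raytheon)
  w_2 = 0.079966·2.1848 + 0.010009·10.5850 = 0.2807  (Honeywell)
  w_3 = 0.079966·1.1143 + 0.010009·20.1913 = 0.2912  (Boeing)
Σw_i=1.0000  μᵀw=0.1220
σ²=wᵀΣw=λ₁·μ_p+λ₂ = 0.079966·0.122 + 0.010009 = 0.019764 ≈ 0.0198


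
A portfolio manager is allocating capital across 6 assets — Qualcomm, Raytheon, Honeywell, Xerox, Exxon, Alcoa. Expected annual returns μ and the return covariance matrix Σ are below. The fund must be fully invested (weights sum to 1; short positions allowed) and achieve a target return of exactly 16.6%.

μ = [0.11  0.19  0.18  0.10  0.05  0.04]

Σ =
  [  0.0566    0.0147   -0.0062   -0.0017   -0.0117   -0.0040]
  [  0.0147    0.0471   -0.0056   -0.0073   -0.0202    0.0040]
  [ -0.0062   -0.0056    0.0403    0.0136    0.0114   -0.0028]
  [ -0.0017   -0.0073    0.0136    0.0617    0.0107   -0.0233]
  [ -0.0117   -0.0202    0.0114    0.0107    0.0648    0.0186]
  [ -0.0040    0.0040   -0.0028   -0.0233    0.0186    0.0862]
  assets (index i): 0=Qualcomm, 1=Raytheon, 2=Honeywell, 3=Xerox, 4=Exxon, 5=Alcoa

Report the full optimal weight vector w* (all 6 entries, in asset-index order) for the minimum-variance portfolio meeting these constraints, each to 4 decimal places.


u=Σ⁻¹μ = [1.5525  4.8500  4.6205  1.1457  1.4290  0.4624]
v=Σ⁻¹𝟙 = [17.9314  26.9423  21.7198  17.0694  16.7281  12.8926]
a=μᵀu=2.128479  b=𝟙ᵀu=14.060103  c=𝟙ᵀv=113.283630  D=ac−b²=43.435307
λ₁=(c·0.166−b)/D = (113.283630·0.166−14.060103)/43.435307 = 0.109242
λ₂=(a−b·0.166)/D = (2.128479−14.060103·0.166)/43.435307 = -0.004731
w* = 0.109242·u + -0.004731·v:
  w_0 = 0.109242·1.5525 + -0.004731·17.9314 = 0.0848  (Qualcomm)
  w_1 = 0.109242·4.8500 + -0.004731·26.9423 = 0.4024  (Raytheon)
  w_2 = 0.109242·4.6205 + -0.004731·21.7198 = 0.4020  (Honeywell)
  w_3 = 0.109242·1.1457 + -0.004731·17.0694 = 0.0444  (Xerox)
  w_4 = 0.109242·1.4290 + -0.004731·16.7281 = 0.0770  (Exxon)
  w_5 = 0.109242·0.4624 + -0.004731·12.8926 = -0.0105  (Alcoa)
Σw_i=1.0000  μᵀw=0.1660
σ²=wᵀΣw=λ₁·μ_p+λ₂ = 0.109242·0.166 + -0.004731 = 0.013403 ≈ 0.0134

0.0848  0.4024  0.4020  0.0444  0.0770  -0.0105


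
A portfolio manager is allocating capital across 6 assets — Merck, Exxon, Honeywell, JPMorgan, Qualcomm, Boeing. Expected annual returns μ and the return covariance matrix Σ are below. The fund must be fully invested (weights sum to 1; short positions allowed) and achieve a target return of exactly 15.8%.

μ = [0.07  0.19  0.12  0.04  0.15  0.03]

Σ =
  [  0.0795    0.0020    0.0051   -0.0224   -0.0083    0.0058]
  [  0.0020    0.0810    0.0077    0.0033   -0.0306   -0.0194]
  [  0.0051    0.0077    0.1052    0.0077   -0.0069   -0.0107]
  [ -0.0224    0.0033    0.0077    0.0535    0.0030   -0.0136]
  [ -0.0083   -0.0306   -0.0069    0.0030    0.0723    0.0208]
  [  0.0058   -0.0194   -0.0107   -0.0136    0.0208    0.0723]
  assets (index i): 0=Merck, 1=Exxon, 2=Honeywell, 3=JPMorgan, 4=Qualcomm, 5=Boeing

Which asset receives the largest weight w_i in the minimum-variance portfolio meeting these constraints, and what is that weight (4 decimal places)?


Qualcomm (0.4157)

u=Σ⁻¹μ = [1.3052  3.7103  1.0428  0.8490  3.6993  0.5556]
v=Σ⁻¹𝟙 = [20.1533  21.8492  8.0660  28.3530  19.5229  18.9878]
a=μᵀu=1.526987  b=𝟙ᵀu=11.162185  c=𝟙ᵀv=116.932161  D=ac−b²=53.959550
λ₁=(c·0.158−b)/D = (116.932161·0.158−11.162185)/53.959550 = 0.135529
λ₂=(a−b·0.158)/D = (1.526987−11.162185·0.158)/53.959550 = -0.004385
w* = 0.135529·u + -0.004385·v:
  w_0 = 0.135529·1.3052 + -0.004385·20.1533 = 0.0885  (Merck)
  w_1 = 0.135529·3.7103 + -0.004385·21.8492 = 0.4070  (Exxon)
  w_2 = 0.135529·1.0428 + -0.004385·8.0660 = 0.1060  (Honeywell)
  w_3 = 0.135529·0.8490 + -0.004385·28.3530 = -0.0093  (JPMorgan)
  w_4 = 0.135529·3.6993 + -0.004385·19.5229 = 0.4157  (Qualcomm)
  w_5 = 0.135529·0.5556 + -0.004385·18.9878 = -0.0080  (Boeing)
Σw_i=1.0000  μᵀw=0.1580
σ²=wᵀΣw=λ₁·μ_p+λ₂ = 0.135529·0.158 + -0.004385 = 0.017028 ≈ 0.0170


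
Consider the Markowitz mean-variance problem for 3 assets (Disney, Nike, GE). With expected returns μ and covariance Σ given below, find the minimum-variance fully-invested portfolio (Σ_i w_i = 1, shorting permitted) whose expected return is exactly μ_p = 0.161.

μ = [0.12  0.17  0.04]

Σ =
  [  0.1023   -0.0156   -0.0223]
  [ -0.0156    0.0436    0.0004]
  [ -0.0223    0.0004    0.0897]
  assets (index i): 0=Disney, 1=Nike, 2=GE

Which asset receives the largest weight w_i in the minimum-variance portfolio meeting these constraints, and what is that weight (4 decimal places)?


x=Σ⁻¹μ = [2.0858  4.6367  0.9438]
y=Σ⁻¹𝟙 = [17.5632  29.0787  15.3849]
a=μᵀx=1.076295  b=𝟙ᵀx=7.666355  c=𝟙ᵀy=62.026778  D=ac−b²=7.986093
λ₁=(c·0.161−b)/D = (62.026778·0.161−7.666355)/7.986093 = 0.290500
λ₂=(a−b·0.161)/D = (1.076295−7.666355·0.161)/7.986093 = -0.019783
w* = 0.290500·x + -0.019783·y:
  w_0 = 0.290500·2.0858 + -0.019783·17.5632 = 0.2585  (Disney)
  w_1 = 0.290500·4.6367 + -0.019783·29.0787 = 0.7717  (Nike)
  w_2 = 0.290500·0.9438 + -0.019783·15.3849 = -0.0302  (GE)
Σw_i=1.0000  μᵀw=0.1610
σ²=wᵀΣw=λ₁·μ_p+λ₂ = 0.290500·0.161 + -0.019783 = 0.026987 ≈ 0.0270

Nike (0.7717)


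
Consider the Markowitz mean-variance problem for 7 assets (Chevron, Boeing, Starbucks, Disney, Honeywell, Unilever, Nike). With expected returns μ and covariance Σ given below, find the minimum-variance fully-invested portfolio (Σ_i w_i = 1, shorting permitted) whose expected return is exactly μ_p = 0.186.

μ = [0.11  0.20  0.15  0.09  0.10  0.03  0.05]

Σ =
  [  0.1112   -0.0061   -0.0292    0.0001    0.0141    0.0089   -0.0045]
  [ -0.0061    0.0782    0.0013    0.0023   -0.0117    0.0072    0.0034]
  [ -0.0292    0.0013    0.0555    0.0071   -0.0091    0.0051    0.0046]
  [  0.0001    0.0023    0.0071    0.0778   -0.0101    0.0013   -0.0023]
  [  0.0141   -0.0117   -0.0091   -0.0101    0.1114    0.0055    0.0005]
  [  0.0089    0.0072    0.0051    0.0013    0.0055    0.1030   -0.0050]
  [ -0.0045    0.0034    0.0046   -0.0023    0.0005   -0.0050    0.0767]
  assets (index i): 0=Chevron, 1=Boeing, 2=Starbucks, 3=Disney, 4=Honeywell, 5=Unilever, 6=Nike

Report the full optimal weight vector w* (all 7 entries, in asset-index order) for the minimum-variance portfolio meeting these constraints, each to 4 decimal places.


0.2248  0.4265  0.4794  0.0187  0.1278  -0.1727  -0.1045

p=Σ⁻¹μ = [2.0131  2.8390  3.7955  0.9168  1.3488  -0.3326  0.4135]
q=Σ⁻¹𝟙 = [14.6582  13.7531  24.1221  11.9563  11.2608  6.1423  12.5270]
a=μᵀp=1.586647  b=𝟙ᵀp=10.994089  c=𝟙ᵀq=94.419668  D=ac−b²=28.940694
λ₁=(c·0.186−b)/D = (94.419668·0.186−10.994089)/28.940694 = 0.226946
λ₂=(a−b·0.186)/D = (1.586647−10.994089·0.186)/28.940694 = -0.015834
w* = 0.226946·p + -0.015834·q:
  w_0 = 0.226946·2.0131 + -0.015834·14.6582 = 0.2248  (Chevron)
  w_1 = 0.226946·2.8390 + -0.015834·13.7531 = 0.4265  (Boeing)
  w_2 = 0.226946·3.7955 + -0.015834·24.1221 = 0.4794  (Starbucks)
  w_3 = 0.226946·0.9168 + -0.015834·11.9563 = 0.0187  (Disney)
  w_4 = 0.226946·1.3488 + -0.015834·11.2608 = 0.1278  (Honeywell)
  w_5 = 0.226946·-0.3326 + -0.015834·6.1423 = -0.1727  (Unilever)
  w_6 = 0.226946·0.4135 + -0.015834·12.5270 = -0.1045  (Nike)
Σw_i=1.0000  μᵀw=0.1860
σ²=wᵀΣw=λ₁·μ_p+λ₂ = 0.226946·0.186 + -0.015834 = 0.026378 ≈ 0.0264


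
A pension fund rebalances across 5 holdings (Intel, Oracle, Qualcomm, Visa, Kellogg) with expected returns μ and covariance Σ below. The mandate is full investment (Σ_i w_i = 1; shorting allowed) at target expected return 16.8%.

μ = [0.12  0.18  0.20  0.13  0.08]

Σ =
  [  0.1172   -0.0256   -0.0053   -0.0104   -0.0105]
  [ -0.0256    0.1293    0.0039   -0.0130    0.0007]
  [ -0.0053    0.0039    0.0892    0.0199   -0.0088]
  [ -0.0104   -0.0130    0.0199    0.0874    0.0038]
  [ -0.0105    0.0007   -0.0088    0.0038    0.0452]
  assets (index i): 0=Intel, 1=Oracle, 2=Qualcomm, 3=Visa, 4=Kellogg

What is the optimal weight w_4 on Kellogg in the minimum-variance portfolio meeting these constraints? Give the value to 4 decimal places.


0.0280

u=Σ⁻¹μ = [1.8658  1.8187  2.2142  1.3675  2.4913]
v=Σ⁻¹𝟙 = [14.9123  11.2972  11.7794  11.0502  26.7774]
a=μᵀu=1.371190  b=𝟙ᵀu=9.757558  c=𝟙ᵀv=75.816451  D=ac−b²=8.748829
λ₁=(c·0.168−b)/D = (75.816451·0.168−9.757558)/8.748829 = 0.340572
λ₂=(a−b·0.168)/D = (1.371190−9.757558·0.168)/8.748829 = -0.030642
w* = 0.340572·u + -0.030642·v:
  w_0 = 0.340572·1.8658 + -0.030642·14.9123 = 0.1785  (Intel)
  w_1 = 0.340572·1.8187 + -0.030642·11.2972 = 0.2732  (Oracle)
  w_2 = 0.340572·2.2142 + -0.030642·11.7794 = 0.3932  (Qualcomm)
  w_3 = 0.340572·1.3675 + -0.030642·11.0502 = 0.1271  (Visa)
  w_4 = 0.340572·2.4913 + -0.030642·26.7774 = 0.0280  (Kellogg)
Σw_i=1.0000  μᵀw=0.1680
σ²=wᵀΣw=λ₁·μ_p+λ₂ = 0.340572·0.168 + -0.030642 = 0.026574 ≈ 0.0266


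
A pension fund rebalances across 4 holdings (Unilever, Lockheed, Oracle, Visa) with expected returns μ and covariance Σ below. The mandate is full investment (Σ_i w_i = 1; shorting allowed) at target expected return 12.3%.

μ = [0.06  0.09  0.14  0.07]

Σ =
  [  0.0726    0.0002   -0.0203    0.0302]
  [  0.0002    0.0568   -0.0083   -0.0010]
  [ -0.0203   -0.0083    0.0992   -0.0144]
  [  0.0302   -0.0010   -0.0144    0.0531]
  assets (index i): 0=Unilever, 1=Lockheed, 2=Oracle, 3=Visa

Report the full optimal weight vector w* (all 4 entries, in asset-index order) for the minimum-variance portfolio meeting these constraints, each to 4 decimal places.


g=Σ⁻¹μ = [0.7608  1.8900  1.9350  1.4459]
h=Σ⁻¹𝟙 = [11.1220  20.2951  16.5783  17.3849]
a=μᵀg=0.587868  b=𝟙ᵀg=6.031783  c=𝟙ᵀh=65.380285  D=ac−b²=2.052576
λ₁=(c·0.123−b)/D = (65.380285·0.123−6.031783)/2.052576 = 0.979253
λ₂=(a−b·0.123)/D = (0.587868−6.031783·0.123)/2.052576 = -0.075048
w* = 0.979253·g + -0.075048·h:
  w_0 = 0.979253·0.7608 + -0.075048·11.1220 = -0.0896  (Unilever)
  w_1 = 0.979253·1.8900 + -0.075048·20.2951 = 0.3277  (Lockheed)
  w_2 = 0.979253·1.9350 + -0.075048·16.5783 = 0.6507  (Oracle)
  w_3 = 0.979253·1.4459 + -0.075048·17.3849 = 0.1112  (Visa)
Σw_i=1.0000  μᵀw=0.1230
σ²=wᵀΣw=λ₁·μ_p+λ₂ = 0.979253·0.123 + -0.075048 = 0.045400 ≈ 0.0454

-0.0896  0.3277  0.6507  0.1112


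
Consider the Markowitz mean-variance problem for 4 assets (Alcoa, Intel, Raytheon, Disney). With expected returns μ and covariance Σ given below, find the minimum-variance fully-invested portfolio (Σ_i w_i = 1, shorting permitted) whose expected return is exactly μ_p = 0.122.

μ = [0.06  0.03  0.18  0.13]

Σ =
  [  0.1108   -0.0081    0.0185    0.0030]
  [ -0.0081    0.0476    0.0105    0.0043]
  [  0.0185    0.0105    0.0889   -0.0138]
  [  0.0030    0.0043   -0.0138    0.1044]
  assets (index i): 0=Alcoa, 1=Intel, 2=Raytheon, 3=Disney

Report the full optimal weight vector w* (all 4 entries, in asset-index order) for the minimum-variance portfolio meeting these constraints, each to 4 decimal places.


0.1054  0.2007  0.3890  0.3050

g=Σ⁻¹μ = [0.1284  0.0206  2.2340  1.5360]
h=Σ⁻¹𝟙 = [8.7725  19.7347  8.5900  9.6491]
a=μᵀg=0.610123  b=𝟙ᵀg=3.918974  c=𝟙ᵀh=46.746252  D=ac−b²=13.162620
λ₁=(c·0.122−b)/D = (46.746252·0.122−3.918974)/13.162620 = 0.135541
λ₂=(a−b·0.122)/D = (0.610123−3.918974·0.122)/13.162620 = 0.010029
w* = 0.135541·g + 0.010029·h:
  w_0 = 0.135541·0.1284 + 0.010029·8.7725 = 0.1054  (Alcoa)
  w_1 = 0.135541·0.0206 + 0.010029·19.7347 = 0.2007  (Intel)
  w_2 = 0.135541·2.2340 + 0.010029·8.5900 = 0.3890  (Raytheon)
  w_3 = 0.135541·1.5360 + 0.010029·9.6491 = 0.3050  (Disney)
Σw_i=1.0000  μᵀw=0.1220
σ²=wᵀΣw=λ₁·μ_p+λ₂ = 0.135541·0.122 + 0.010029 = 0.026565 ≈ 0.0266


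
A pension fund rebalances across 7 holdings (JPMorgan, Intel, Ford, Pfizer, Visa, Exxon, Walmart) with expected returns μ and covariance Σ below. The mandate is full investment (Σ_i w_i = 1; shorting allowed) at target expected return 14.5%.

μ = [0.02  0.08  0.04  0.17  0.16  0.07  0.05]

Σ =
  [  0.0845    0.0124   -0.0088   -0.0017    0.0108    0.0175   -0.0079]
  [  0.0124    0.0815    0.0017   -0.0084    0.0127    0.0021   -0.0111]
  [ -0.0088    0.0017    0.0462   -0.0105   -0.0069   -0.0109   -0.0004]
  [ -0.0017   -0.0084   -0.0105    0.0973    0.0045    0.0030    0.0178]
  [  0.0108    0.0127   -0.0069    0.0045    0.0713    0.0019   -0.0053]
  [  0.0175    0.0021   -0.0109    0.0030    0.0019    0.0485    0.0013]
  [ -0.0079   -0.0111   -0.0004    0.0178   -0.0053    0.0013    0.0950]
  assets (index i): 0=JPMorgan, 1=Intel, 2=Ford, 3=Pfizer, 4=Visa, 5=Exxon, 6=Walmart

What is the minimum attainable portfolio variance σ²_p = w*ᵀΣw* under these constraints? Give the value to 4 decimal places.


0.0260

x=Σ⁻¹μ = [-0.2498  0.8299  1.9341  1.8007  2.1892  1.7250  0.3718]
y=Σ⁻¹𝟙 = [8.5245  10.2445  33.0643  11.5577  13.5733  22.9926  10.8485]
a=μᵀx=0.934505  b=𝟙ᵀx=8.601055  c=𝟙ᵀy=110.805340  D=ac−b²=29.569964
λ₁=(c·0.145−b)/D = (110.805340·0.145−8.601055)/29.569964 = 0.252476
λ₂=(a−b·0.145)/D = (0.934505−8.601055·0.145)/29.569964 = -0.010573
w* = 0.252476·x + -0.010573·y:
  w_0 = 0.252476·-0.2498 + -0.010573·8.5245 = -0.1532  (JPMorgan)
  w_1 = 0.252476·0.8299 + -0.010573·10.2445 = 0.1012  (Intel)
  w_2 = 0.252476·1.9341 + -0.010573·33.0643 = 0.1387  (Ford)
  w_3 = 0.252476·1.8007 + -0.010573·11.5577 = 0.3324  (Pfizer)
  w_4 = 0.252476·2.1892 + -0.010573·13.5733 = 0.4092  (Visa)
  w_5 = 0.252476·1.7250 + -0.010573·22.9926 = 0.1924  (Exxon)
  w_6 = 0.252476·0.3718 + -0.010573·10.8485 = -0.0208  (Walmart)
Σw_i=1.0000  μᵀw=0.1450
σ²=wᵀΣw=λ₁·μ_p+λ₂ = 0.252476·0.145 + -0.010573 = 0.026036 ≈ 0.0260


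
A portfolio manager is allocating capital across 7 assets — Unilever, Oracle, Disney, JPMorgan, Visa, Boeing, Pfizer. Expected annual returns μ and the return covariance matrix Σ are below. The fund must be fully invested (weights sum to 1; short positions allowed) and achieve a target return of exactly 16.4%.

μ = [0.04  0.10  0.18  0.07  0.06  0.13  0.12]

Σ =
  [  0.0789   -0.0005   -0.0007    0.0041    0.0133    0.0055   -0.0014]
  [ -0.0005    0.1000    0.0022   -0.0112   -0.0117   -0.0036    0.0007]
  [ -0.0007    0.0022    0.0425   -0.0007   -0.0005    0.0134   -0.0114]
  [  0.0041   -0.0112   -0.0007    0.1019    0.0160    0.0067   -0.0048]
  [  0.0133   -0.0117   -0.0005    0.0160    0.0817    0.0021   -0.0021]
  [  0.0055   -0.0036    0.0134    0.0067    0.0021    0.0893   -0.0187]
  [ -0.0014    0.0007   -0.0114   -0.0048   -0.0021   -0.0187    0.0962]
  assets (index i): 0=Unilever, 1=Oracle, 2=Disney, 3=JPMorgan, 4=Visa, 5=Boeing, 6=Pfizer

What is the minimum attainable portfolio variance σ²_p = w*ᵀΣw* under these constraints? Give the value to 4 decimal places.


0.0228

x=Σ⁻¹μ = [0.3440  1.1017  4.3819  0.7265  0.7430  1.1777  2.0451]
y=Σ⁻¹𝟙 = [10.2706  12.0548  24.5605  9.3117  10.7805  9.7569  15.9638]
a=μᵀx=1.406616  b=𝟙ᵀx=10.519904  c=𝟙ᵀy=92.698837  D=ac−b²=19.723288
λ₁=(c·0.164−b)/D = (92.698837·0.164−10.519904)/19.723288 = 0.237420
λ₂=(a−b·0.164)/D = (1.406616−10.519904·0.164)/19.723288 = -0.016156
w* = 0.237420·x + -0.016156·y:
  w_0 = 0.237420·0.3440 + -0.016156·10.2706 = -0.0843  (Unilever)
  w_1 = 0.237420·1.1017 + -0.016156·12.0548 = 0.0668  (Oracle)
  w_2 = 0.237420·4.3819 + -0.016156·24.5605 = 0.6435  (Disney)
  w_3 = 0.237420·0.7265 + -0.016156·9.3117 = 0.0221  (JPMorgan)
  w_4 = 0.237420·0.7430 + -0.016156·10.7805 = 0.0022  (Visa)
  w_5 = 0.237420·1.1777 + -0.016156·9.7569 = 0.1220  (Boeing)
  w_6 = 0.237420·2.0451 + -0.016156·15.9638 = 0.2276  (Pfizer)
Σw_i=1.0000  μᵀw=0.1640
σ²=wᵀΣw=λ₁·μ_p+λ₂ = 0.237420·0.164 + -0.016156 = 0.022781 ≈ 0.0228


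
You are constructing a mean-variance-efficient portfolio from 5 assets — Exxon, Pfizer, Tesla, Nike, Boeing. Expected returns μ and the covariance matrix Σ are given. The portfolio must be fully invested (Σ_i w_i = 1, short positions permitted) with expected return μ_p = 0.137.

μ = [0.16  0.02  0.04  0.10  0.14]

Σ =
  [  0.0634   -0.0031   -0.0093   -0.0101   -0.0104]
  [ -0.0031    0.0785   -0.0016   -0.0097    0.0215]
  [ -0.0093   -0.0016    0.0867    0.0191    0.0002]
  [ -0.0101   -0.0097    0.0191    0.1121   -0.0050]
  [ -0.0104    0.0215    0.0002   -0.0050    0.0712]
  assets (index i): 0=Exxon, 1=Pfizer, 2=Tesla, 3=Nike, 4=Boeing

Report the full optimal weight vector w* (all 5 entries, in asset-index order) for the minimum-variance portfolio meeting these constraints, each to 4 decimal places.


u=Σ⁻¹μ = [3.2045  -0.1635  0.5340  1.1901  2.5658]
v=Σ⁻¹𝟙 = [22.1173  11.1499  11.7596  10.5264  14.6149]
a=μᵀu=1.009026  b=𝟙ᵀu=7.330871  c=𝟙ᵀv=70.168009  D=ac−b²=17.059688
λ₁=(c·0.137−b)/D = (70.168009·0.137−7.330871)/17.059688 = 0.133774
λ₂=(a−b·0.137)/D = (1.009026−7.330871·0.137)/17.059688 = 0.000275
w* = 0.133774·u + 0.000275·v:
  w_0 = 0.133774·3.2045 + 0.000275·22.1173 = 0.4348  (Exxon)
  w_1 = 0.133774·-0.1635 + 0.000275·11.1499 = -0.0188  (Pfizer)
  w_2 = 0.133774·0.5340 + 0.000275·11.7596 = 0.0747  (Tesla)
  w_3 = 0.133774·1.1901 + 0.000275·10.5264 = 0.1621  (Nike)
  w_4 = 0.133774·2.5658 + 0.000275·14.6149 = 0.3473  (Boeing)
Σw_i=1.0000  μᵀw=0.1370
σ²=wᵀΣw=λ₁·μ_p+λ₂ = 0.133774·0.137 + 0.000275 = 0.018602 ≈ 0.0186

0.4348  -0.0188  0.0747  0.1621  0.3473


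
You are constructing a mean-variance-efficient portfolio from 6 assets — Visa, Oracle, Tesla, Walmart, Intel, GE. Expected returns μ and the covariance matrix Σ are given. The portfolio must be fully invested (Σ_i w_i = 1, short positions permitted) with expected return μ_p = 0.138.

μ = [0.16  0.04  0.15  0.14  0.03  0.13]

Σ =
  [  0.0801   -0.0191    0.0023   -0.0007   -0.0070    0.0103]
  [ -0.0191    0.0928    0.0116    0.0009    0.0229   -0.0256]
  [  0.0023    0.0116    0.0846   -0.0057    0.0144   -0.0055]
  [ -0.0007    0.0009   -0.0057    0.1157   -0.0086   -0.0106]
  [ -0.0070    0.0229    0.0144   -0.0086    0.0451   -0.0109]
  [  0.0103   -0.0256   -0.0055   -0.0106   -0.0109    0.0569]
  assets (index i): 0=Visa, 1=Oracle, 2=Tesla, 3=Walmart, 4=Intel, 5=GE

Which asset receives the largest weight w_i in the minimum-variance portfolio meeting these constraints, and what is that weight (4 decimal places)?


u=Σ⁻¹μ = [1.9326  1.2524  1.7185  1.6472  0.8522  3.1346]
v=Σ⁻¹𝟙 = [14.1881  14.7800  8.1570  13.5063  23.9845  29.5552]
a=μᵀu=1.280748  b=𝟙ᵀu=10.537432  c=𝟙ᵀv=104.171029  D=ac−b²=22.379376
λ₁=(c·0.138−b)/D = (104.171029·0.138−10.537432)/22.379376 = 0.171505
λ₂=(a−b·0.138)/D = (1.280748−10.537432·0.138)/22.379376 = -0.007749
w* = 0.171505·u + -0.007749·v:
  w_0 = 0.171505·1.9326 + -0.007749·14.1881 = 0.2215  (Visa)
  w_1 = 0.171505·1.2524 + -0.007749·14.7800 = 0.1003  (Oracle)
  w_2 = 0.171505·1.7185 + -0.007749·8.1570 = 0.2315  (Tesla)
  w_3 = 0.171505·1.6472 + -0.007749·13.5063 = 0.1778  (Walmart)
  w_4 = 0.171505·0.8522 + -0.007749·23.9845 = -0.0397  (Intel)
  w_5 = 0.171505·3.1346 + -0.007749·29.5552 = 0.3086  (GE)
Σw_i=1.0000  μᵀw=0.1380
σ²=wᵀΣw=λ₁·μ_p+λ₂ = 0.171505·0.138 + -0.007749 = 0.015919 ≈ 0.0159

GE (0.3086)


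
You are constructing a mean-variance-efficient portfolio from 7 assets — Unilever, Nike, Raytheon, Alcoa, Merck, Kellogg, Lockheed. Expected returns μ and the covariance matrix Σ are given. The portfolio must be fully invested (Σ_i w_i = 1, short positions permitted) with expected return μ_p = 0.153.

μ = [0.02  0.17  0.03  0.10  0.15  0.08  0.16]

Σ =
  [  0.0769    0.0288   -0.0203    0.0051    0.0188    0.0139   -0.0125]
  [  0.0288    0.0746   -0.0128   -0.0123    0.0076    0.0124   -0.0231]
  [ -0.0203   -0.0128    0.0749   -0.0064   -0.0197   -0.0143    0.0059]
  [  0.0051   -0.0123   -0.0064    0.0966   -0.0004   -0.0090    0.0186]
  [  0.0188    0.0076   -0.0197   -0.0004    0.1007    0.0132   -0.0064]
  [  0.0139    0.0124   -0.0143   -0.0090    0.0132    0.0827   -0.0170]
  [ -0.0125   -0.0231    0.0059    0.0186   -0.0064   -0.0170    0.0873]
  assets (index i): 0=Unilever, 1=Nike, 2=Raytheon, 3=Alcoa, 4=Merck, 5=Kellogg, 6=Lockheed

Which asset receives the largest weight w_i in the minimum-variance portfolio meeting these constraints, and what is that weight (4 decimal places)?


Nike (0.3733)

x=Σ⁻¹μ = [-1.0067  3.5355  1.3082  1.2403  1.6763  1.2420  2.6362]
y=Σ⁻¹𝟙 = [9.4678  17.5344  24.3046  11.8748  10.7369  15.1502  17.0148]
a=μᵀx=1.516771  b=𝟙ᵀx=10.631745  c=𝟙ᵀy=106.083552  D=ac−b²=47.870417
λ₁=(c·0.153−b)/D = (106.083552·0.153−10.631745)/47.870417 = 0.116962
λ₂=(a−b·0.153)/D = (1.516771−10.631745·0.153)/47.870417 = -0.002295
w* = 0.116962·x + -0.002295·y:
  w_0 = 0.116962·-1.0067 + -0.002295·9.4678 = -0.1395  (Unilever)
  w_1 = 0.116962·3.5355 + -0.002295·17.5344 = 0.3733  (Nike)
  w_2 = 0.116962·1.3082 + -0.002295·24.3046 = 0.0972  (Raytheon)
  w_3 = 0.116962·1.2403 + -0.002295·11.8748 = 0.1178  (Alcoa)
  w_4 = 0.116962·1.6763 + -0.002295·10.7369 = 0.1714  (Merck)
  w_5 = 0.116962·1.2420 + -0.002295·15.1502 = 0.1105  (Kellogg)
  w_6 = 0.116962·2.6362 + -0.002295·17.0148 = 0.2693  (Lockheed)
Σw_i=1.0000  μᵀw=0.1530
σ²=wᵀΣw=λ₁·μ_p+λ₂ = 0.116962·0.153 + -0.002295 = 0.015600 ≈ 0.0156
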